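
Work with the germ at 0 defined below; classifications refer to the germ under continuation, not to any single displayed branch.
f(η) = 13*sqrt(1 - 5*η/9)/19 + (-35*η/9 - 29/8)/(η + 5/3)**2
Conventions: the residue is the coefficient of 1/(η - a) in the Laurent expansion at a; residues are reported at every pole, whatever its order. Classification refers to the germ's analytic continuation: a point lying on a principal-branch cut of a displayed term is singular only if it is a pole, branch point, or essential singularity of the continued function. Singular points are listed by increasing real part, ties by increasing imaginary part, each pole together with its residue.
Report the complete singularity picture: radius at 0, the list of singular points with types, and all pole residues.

Denominator factor (η + 5/3)^2: pole of order 2 at -5/3, modulus 5/3.
Branch term (13/19)*sqrt(1 - η/(9/5)): its argument vanishes at η = 9/5, a square-root branch point, modulus 9/5.
The radius of convergence is the smallest modulus among the singular points: 5/3.
The branch term is analytic at -5/3 and contributes nothing to the residue; only the rational part matters.
At the order-2 pole -5/3 set g(η) = (η - (-5/3))^2*(rational part) = -35*η/9 - 29/8.
Order-2 pole: residue = g'(a); g'(-5/3) = -35/9, so the residue is -35/9.
List the singular points by increasing real part (a conjugate pair: the negative imaginary part first).

Radius of convergence at 0: 5/3.
At -5/3: a pole of order 2; residue -35/9.
At 9/5: an algebraic (square-root) branch point.


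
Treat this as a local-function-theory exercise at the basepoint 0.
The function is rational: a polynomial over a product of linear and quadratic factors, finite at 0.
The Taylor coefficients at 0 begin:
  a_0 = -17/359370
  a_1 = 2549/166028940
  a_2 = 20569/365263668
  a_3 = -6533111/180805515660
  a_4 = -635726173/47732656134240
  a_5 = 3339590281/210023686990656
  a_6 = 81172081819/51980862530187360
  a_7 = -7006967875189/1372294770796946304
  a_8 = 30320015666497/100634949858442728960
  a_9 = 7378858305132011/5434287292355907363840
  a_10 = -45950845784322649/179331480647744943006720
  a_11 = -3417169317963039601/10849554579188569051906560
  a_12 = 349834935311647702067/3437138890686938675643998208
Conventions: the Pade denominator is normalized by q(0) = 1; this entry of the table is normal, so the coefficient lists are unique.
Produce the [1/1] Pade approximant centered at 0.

The Pade approximant has numerator coefficients [-17/359370, 79928731/423207768060]; denominator coefficients [1, -102845/28039].

Taylor coefficients needed (read off): a_0 = -17/359370, a_1 = 2549/166028940, a_2 = 20569/365263668.
Write the denominator as Q(r) = 1 + q1*r. Requiring Q*f - P = O(r^3) with deg P <= 1 kills the coefficients of r^2..r^2 in Q*f:
  r^2: a_2 + q1*a_1 = 0, i.e. 20569/365263668 + (2549/166028940)*q1 = 0.
Solving this linear system: q1 = -102845/28039.
The numerator is Q*f truncated at degree 1: P0 = a_0 = -17/359370; P1 = a_1 + q1*a_0 = 79928731/423207768060.


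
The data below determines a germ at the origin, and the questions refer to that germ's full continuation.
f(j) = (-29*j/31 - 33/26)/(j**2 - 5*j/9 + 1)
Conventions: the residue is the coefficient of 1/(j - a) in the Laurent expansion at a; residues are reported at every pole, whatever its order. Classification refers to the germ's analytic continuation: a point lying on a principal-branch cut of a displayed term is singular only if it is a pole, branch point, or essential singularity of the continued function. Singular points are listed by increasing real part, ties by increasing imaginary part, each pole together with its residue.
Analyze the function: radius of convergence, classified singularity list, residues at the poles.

Denominator factor (j**2 - 5*j/9 + 1): discriminant -299/81, complex-conjugate roots (5/18) + ((1/18)*sqrt(299))*i and (5/18) - ((1/18)*sqrt(299))*i; poles of order 1, moduli 1 and 1.
The radius of convergence is the smallest modulus among the singular points: 1.
The factor j**2 - 5*j/9 + 1 splits as (j - a)(j - a') with a = (5/18) - ((1/18)*sqrt(299))*i, a' = (5/18) + ((1/18)*sqrt(299))*i. At the order-1 pole a set g(j) = (j - a)*f(j) = [-29*j/31 - 33/26] / (j - a').
Simple pole: residue = g(a) at a = (5/18) - ((1/18)*sqrt(299))*i, which is (-29/62) - ((5546/120497)*sqrt(299))*i.
The factor j**2 - 5*j/9 + 1 splits as (j - a)(j - a') with a = (5/18) + ((1/18)*sqrt(299))*i, a' = (5/18) - ((1/18)*sqrt(299))*i. At the order-1 pole a set g(j) = (j - a)*f(j) = [-29*j/31 - 33/26] / (j - a').
Simple pole: residue = g(a) at a = (5/18) + ((1/18)*sqrt(299))*i, which is (-29/62) + ((5546/120497)*sqrt(299))*i.
List the singular points by increasing real part (a conjugate pair: the negative imaginary part first).

Radius of convergence at 0: 1.
At (5/18) - ((1/18)*sqrt(299))*i: a pole of order 1; residue (-29/62) - ((5546/120497)*sqrt(299))*i.
At (5/18) + ((1/18)*sqrt(299))*i: a pole of order 1; residue (-29/62) + ((5546/120497)*sqrt(299))*i.


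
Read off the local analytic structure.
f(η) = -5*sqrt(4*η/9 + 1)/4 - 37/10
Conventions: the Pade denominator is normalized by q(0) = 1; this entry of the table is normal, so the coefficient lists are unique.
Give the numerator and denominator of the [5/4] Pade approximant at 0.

Taylor coefficients needed (expand at 0): a_0 = -99/20, a_1 = -5/18, a_2 = 5/162, a_3 = -5/729, a_4 = 25/13122, a_5 = -35/59049, a_6 = 35/177147, a_7 = -110/1594323, a_8 = 715/28697814, a_9 = -3575/387420489.
Write the denominator as Q(η) = 1 + q1*η + q2*η^2 + q3*η^3 + q4*η^4. Requiring Q*f - P = O(η^10) with deg P <= 5 kills the coefficients of η^6..η^9 in Q*f:
  η^6: a_6 + q1*a_5 + q2*a_4 + q3*a_3 + q4*a_2 = 0, i.e. 35/177147 + (-35/59049)*q1 + (25/13122)*q2 + (-5/729)*q3 + (5/162)*q4 = 0.
  η^7: a_7 + q1*a_6 + q2*a_5 + q3*a_4 + q4*a_3 = 0, i.e. -110/1594323 + (35/177147)*q1 + (-35/59049)*q2 + (25/13122)*q3 + (-5/729)*q4 = 0.
  η^8: a_8 + q1*a_7 + q2*a_6 + q3*a_5 + q4*a_4 = 0, i.e. 715/28697814 + (-110/1594323)*q1 + (35/177147)*q2 + (-35/59049)*q3 + (25/13122)*q4 = 0.
  η^9: a_9 + q1*a_8 + q2*a_7 + q3*a_6 + q4*a_5 = 0, i.e. -3575/387420489 + (715/28697814)*q1 + (-110/1594323)*q2 + (35/177147)*q3 + (-35/59049)*q4 = 0.
Solving this linear system: q1 = 8/9, q2 = 7/27, q3 = 20/729, q4 = 5/6561.
The numerator is Q*f truncated at degree 5: P0 = a_0 = -99/20; P1 = a_1 + q1*a_0 = -421/90; P2 = a_2 + q1*a_1 + q2*a_0 = -2429/1620; P3 = a_3 + q1*a_2 + q2*a_1 + q3*a_0 = -91/486; P4 = a_4 + q1*a_3 + q2*a_2 + q3*a_1 + q4*a_0 = -199/26244; P5 = a_5 + q1*a_4 + q2*a_3 + q3*a_2 + q4*a_1 = -5/118098.

The Pade approximant has numerator coefficients [-99/20, -421/90, -2429/1620, -91/486, -199/26244, -5/118098]; denominator coefficients [1, 8/9, 7/27, 20/729, 5/6561].


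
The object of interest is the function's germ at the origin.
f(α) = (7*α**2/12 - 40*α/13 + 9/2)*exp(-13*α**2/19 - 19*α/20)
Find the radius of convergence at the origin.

The radius of convergence is infinite.

The factor exp(-13*α**2/19 - 19*α/20) is entire and contributes no finite singular point.
The polynomial part has no poles.
No finite singular points: the Taylor series at 0 converges everywhere.


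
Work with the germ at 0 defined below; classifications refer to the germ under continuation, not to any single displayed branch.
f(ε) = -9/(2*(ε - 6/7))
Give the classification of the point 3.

Denominator factors: ε - 6/7 = 15/7 at ε = 3 — none vanishes.
So the germ continues analytically to 3.

The point is a regular point.


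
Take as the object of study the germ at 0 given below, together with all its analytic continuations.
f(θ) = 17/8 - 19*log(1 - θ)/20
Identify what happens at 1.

The point is a logarithmic branch point.

The term (-19/20)*log(1 - θ/(1)) has argument 1 - 1/(1) = 0 at 1: a logarithmic (infinitely-sheeted) branch point; the remaining terms are analytic or single-valued there.


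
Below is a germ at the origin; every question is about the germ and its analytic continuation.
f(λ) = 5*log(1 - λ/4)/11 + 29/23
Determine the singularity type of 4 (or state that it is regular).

The point is a logarithmic branch point.

The term (5/11)*log(1 - λ/(4)) has argument 1 - 4/(4) = 0 at 4: a logarithmic (infinitely-sheeted) branch point; the remaining terms are analytic or single-valued there.


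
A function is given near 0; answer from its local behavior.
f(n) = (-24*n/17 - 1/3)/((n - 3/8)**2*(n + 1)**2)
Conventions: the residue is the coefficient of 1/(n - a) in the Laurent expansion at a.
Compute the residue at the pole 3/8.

The residue is -512/6171.

At the order-2 pole 3/8 set g(n) = (n - (3/8))^2*f(n) = (-24*n/17 - 1/3)/(n + 1)**2.
Order-2 pole: residue = g'(a); g'(3/8) = -512/6171, so the residue is -512/6171.


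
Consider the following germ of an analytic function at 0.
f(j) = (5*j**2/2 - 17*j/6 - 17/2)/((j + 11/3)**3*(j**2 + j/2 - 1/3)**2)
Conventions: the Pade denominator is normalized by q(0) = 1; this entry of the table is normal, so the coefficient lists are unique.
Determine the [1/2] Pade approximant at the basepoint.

The Pade approximant has numerator coefficients [-4131/2662, -10362899916/5257158511]; denominator coefficients [1, -4917159/3949781, -23764686105/2954436188].

Taylor coefficients needed (expand at 0): a_0 = -4131/2662, a_1 = -114291/29282, a_2 = -22343121/1288408, a_3 = -375461487/7086244.
Write the denominator as Q(j) = 1 + q1*j + q2*j^2. Requiring Q*f - P = O(j^4) with deg P <= 1 kills the coefficients of j^2..j^3 in Q*f:
  j^2: a_2 + q1*a_1 + q2*a_0 = 0, i.e. -22343121/1288408 + (-114291/29282)*q1 + (-4131/2662)*q2 = 0.
  j^3: a_3 + q1*a_2 + q2*a_1 = 0, i.e. -375461487/7086244 + (-22343121/1288408)*q1 + (-114291/29282)*q2 = 0.
Solving this linear system: q1 = -4917159/3949781, q2 = -23764686105/2954436188.
The numerator is Q*f truncated at degree 1: P0 = a_0 = -4131/2662; P1 = a_1 + q1*a_0 = -10362899916/5257158511.


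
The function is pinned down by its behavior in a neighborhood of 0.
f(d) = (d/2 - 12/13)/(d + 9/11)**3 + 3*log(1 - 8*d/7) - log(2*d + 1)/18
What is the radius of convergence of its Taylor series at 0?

The radius of convergence is 1/2.

Denominator factor (d + 9/11)^3: pole of order 3 at -9/11, modulus 9/11.
Branch term (-1/18)*log(1 - d/(-1/2)): its argument vanishes at d = -1/2, a logarithmic branch point, modulus 1/2.
Branch term (3)*log(1 - d/(7/8)): its argument vanishes at d = 7/8, a logarithmic branch point, modulus 7/8.
The radius of convergence is the smallest modulus among the singular points: 1/2.


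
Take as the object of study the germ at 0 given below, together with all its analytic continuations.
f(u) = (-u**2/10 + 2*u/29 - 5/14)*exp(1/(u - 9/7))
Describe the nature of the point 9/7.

The point is an essential singularity.

The exponent 1/(u - (9/7)) has a pole at 9/7, so exp(1/(u - (9/7))) takes every nonzero value near it: an essential singularity (not a pole of any order).


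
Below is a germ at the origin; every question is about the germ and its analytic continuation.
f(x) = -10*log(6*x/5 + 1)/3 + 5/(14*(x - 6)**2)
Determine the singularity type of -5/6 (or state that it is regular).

The point is a logarithmic branch point.

The term (-10/3)*log(1 - x/(-5/6)) has argument 1 - -5/6/(-5/6) = 0 at -5/6: a logarithmic (infinitely-sheeted) branch point; the remaining terms are analytic or single-valued there.


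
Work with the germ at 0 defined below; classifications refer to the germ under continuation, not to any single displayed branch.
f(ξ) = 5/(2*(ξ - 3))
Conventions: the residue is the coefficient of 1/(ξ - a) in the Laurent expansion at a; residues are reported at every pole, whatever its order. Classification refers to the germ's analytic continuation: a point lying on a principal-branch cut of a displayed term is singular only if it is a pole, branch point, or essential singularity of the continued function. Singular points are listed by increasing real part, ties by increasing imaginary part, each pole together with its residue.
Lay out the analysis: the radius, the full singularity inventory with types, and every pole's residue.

Radius of convergence at 0: 3.
At 3: a pole of order 1; residue 5/2.

Denominator factor (ξ - 3): pole of order 1 at 3, modulus 3.
The radius of convergence is the smallest modulus among the singular points: 3.
At the order-1 pole 3 set g(ξ) = (ξ - (3))*f(ξ) = 5/2.
Simple pole: residue = g(a) at a = 3, which is 5/2.


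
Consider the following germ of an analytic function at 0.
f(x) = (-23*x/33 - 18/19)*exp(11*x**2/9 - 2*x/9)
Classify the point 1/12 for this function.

There is no denominator, hence no pole anywhere.
The factor exp(11*x**2/9 - 2*x/9) is entire.
So the germ continues analytically to 1/12.

The point is a regular point.


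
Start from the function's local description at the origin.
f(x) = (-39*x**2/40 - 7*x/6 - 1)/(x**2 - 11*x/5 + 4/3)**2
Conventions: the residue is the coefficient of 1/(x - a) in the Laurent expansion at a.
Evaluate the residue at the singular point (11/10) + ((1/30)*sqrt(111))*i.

The residue is ((5375/2738)*sqrt(111))*i.

The factor x**2 - 11*x/5 + 4/3 splits as (x - a)(x - a') with a = (11/10) + ((1/30)*sqrt(111))*i, a' = (11/10) - ((1/30)*sqrt(111))*i. At the order-2 pole a set g(x) = (x - a)^2*f(x) = [-39*x**2/40 - 7*x/6 - 1] / (x - a')^2.
Order-2 pole: residue = g'(a); g'((11/10) + ((1/30)*sqrt(111))*i) = ((5375/2738)*sqrt(111))*i, so the residue is ((5375/2738)*sqrt(111))*i.


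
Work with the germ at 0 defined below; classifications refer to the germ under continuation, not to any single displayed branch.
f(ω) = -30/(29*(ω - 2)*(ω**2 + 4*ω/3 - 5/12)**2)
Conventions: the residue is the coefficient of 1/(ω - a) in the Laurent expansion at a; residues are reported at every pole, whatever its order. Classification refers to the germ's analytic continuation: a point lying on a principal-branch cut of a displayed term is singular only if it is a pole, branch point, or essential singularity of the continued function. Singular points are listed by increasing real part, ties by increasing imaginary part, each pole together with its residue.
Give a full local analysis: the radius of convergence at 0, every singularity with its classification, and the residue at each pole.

Denominator factor (ω - 2): pole of order 1 at 2, modulus 2.
Denominator factor (ω**2 + 4*ω/3 - 5/12)^2: discriminant 31/9, real irrational roots -2/3 + (1/6)*sqrt(31) and -2/3 - (1/6)*sqrt(31); poles of order 2, moduli -2/3 + (1/6)*sqrt(31) and 2/3 + (1/6)*sqrt(31).
The radius of convergence is the smallest modulus among the singular points: -2/3 + (1/6)*sqrt(31).
The factor ω**2 + 4*ω/3 - 5/12 splits as (ω - a)(ω - a') with a = -2/3 - (1/6)*sqrt(31), a' = -2/3 + (1/6)*sqrt(31). At the order-2 pole a set g(ω) = (ω - a)^2*f(ω) = [-30/(29*(ω - 2))] / (ω - a')^2.
Order-2 pole: residue = g'(a); g'(-2/3 - (1/6)*sqrt(31)) = 48/3625 + (62592/3483625)*sqrt(31), so the residue is 48/3625 + (62592/3483625)*sqrt(31).
The factor ω**2 + 4*ω/3 - 5/12 splits as (ω - a)(ω - a') with a = -2/3 + (1/6)*sqrt(31), a' = -2/3 - (1/6)*sqrt(31). At the order-2 pole a set g(ω) = (ω - a)^2*f(ω) = [-30/(29*(ω - 2))] / (ω - a')^2.
Order-2 pole: residue = g'(a); g'(-2/3 + (1/6)*sqrt(31)) = 48/3625 - (62592/3483625)*sqrt(31), so the residue is 48/3625 - (62592/3483625)*sqrt(31).
At the order-1 pole 2 set g(ω) = (ω - (2))*f(ω) = -30/(29*(ω**2 + 4*ω/3 - 5/12)**2).
Simple pole: residue = g(a) at a = 2, which is -96/3625.
List the singular points by increasing real part (a conjugate pair: the negative imaginary part first).

Radius of convergence at 0: -2/3 + (1/6)*sqrt(31).
At -2/3 - (1/6)*sqrt(31): a pole of order 2; residue 48/3625 + (62592/3483625)*sqrt(31).
At -2/3 + (1/6)*sqrt(31): a pole of order 2; residue 48/3625 - (62592/3483625)*sqrt(31).
At 2: a pole of order 1; residue -96/3625.


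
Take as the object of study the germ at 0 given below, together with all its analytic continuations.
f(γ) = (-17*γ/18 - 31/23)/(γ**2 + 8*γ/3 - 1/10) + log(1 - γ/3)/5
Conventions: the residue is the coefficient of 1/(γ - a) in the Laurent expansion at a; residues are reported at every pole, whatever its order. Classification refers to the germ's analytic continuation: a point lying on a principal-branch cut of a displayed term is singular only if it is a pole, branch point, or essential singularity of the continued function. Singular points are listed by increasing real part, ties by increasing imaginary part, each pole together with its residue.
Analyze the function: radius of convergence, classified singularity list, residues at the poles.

Denominator factor (γ**2 + 8*γ/3 - 1/10): discriminant 338/45, real irrational roots -4/3 + (13/30)*sqrt(10) and -4/3 - (13/30)*sqrt(10); poles of order 1, moduli -4/3 + (13/30)*sqrt(10) and 4/3 + (13/30)*sqrt(10).
Branch term (1/5)*log(1 - γ/(3)): its argument vanishes at γ = 3, a logarithmic branch point, modulus 3.
The radius of convergence is the smallest modulus among the singular points: -4/3 + (13/30)*sqrt(10).
The branch term is analytic at -4/3 - (13/30)*sqrt(10) and contributes nothing to the residue; only the rational part matters.
The factor γ**2 + 8*γ/3 - 1/10 splits as (γ - a)(γ - a') with a = -4/3 - (13/30)*sqrt(10), a' = -4/3 + (13/30)*sqrt(10). At the order-1 pole a set g(γ) = (γ - a)*(rational part) = [-17*γ/18 - 31/23] / (γ - a').
Simple pole: residue = g(a) at a = -4/3 - (13/30)*sqrt(10), which is -17/36 + (55/5382)*sqrt(10).
The branch term is analytic at -4/3 + (13/30)*sqrt(10) and contributes nothing to the residue; only the rational part matters.
The factor γ**2 + 8*γ/3 - 1/10 splits as (γ - a)(γ - a') with a = -4/3 + (13/30)*sqrt(10), a' = -4/3 - (13/30)*sqrt(10). At the order-1 pole a set g(γ) = (γ - a)*(rational part) = [-17*γ/18 - 31/23] / (γ - a').
Simple pole: residue = g(a) at a = -4/3 + (13/30)*sqrt(10), which is -17/36 - (55/5382)*sqrt(10).
List the singular points by increasing real part (a conjugate pair: the negative imaginary part first).

Radius of convergence at 0: -4/3 + (13/30)*sqrt(10).
At -4/3 - (13/30)*sqrt(10): a pole of order 1; residue -17/36 + (55/5382)*sqrt(10).
At -4/3 + (13/30)*sqrt(10): a pole of order 1; residue -17/36 - (55/5382)*sqrt(10).
At 3: a logarithmic branch point.


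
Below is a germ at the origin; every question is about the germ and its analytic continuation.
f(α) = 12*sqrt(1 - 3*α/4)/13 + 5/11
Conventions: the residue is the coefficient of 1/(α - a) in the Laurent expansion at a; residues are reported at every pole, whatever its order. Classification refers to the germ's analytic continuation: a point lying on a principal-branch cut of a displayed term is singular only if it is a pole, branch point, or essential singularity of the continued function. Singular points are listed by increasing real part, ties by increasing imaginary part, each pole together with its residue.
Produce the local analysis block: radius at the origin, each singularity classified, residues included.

Radius of convergence at 0: 4/3.
At 4/3: an algebraic (square-root) branch point.

Branch term (12/13)*sqrt(1 - α/(4/3)): its argument vanishes at α = 4/3, a square-root branch point, modulus 4/3.
The radius of convergence is the smallest modulus among the singular points: 4/3.


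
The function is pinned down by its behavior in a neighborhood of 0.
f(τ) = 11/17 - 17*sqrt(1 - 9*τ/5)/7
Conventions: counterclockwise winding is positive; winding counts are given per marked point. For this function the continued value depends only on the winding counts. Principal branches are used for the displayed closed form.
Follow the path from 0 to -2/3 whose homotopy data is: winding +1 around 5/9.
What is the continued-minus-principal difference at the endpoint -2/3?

The rational part is single-valued and drops out of the difference; each branch term changes only by its own monodromy.
(-17/7)*sqrt(1 - τ/(5/9)): winding +1 is odd, the square root flips sign, contributing -2*(-17/7)*sqrt(1 - (-2/3)/(5/9)) = -2*(-17/7)*sqrt(11/5) = (34/35)*sqrt(55).
Summing the contributions at τ = -2/3 gives (34/35)*sqrt(55).

Continued minus principal equals (34/35)*sqrt(55).


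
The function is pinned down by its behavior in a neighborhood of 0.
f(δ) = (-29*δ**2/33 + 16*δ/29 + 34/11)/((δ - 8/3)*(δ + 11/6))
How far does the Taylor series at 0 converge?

The radius of convergence is 11/6.

Denominator factor (δ + 11/6): pole of order 1 at -11/6, modulus 11/6.
Denominator factor (δ - 8/3): pole of order 1 at 8/3, modulus 8/3.
The radius of convergence is the smallest modulus among the singular points: 11/6.


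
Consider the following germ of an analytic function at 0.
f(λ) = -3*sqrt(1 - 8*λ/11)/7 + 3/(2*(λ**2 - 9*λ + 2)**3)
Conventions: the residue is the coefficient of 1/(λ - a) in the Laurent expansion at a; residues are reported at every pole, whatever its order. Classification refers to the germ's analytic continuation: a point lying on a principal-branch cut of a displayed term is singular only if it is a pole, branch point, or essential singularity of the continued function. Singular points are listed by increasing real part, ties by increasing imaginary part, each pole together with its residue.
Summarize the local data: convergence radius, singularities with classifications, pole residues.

Denominator factor (λ**2 - 9*λ + 2)^3: discriminant 73, real irrational roots 9/2 + (1/2)*sqrt(73) and 9/2 - (1/2)*sqrt(73); poles of order 3, moduli 9/2 + (1/2)*sqrt(73) and 9/2 - (1/2)*sqrt(73).
Branch term (-3/7)*sqrt(1 - λ/(11/8)): its argument vanishes at λ = 11/8, a square-root branch point, modulus 11/8.
The radius of convergence is the smallest modulus among the singular points: 9/2 - (1/2)*sqrt(73).
The branch term is analytic at 9/2 - (1/2)*sqrt(73) and contributes nothing to the residue; only the rational part matters.
The factor λ**2 - 9*λ + 2 splits as (λ - a)(λ - a') with a = 9/2 - (1/2)*sqrt(73), a' = 9/2 + (1/2)*sqrt(73). At the order-3 pole a set g(λ) = (λ - a)^3*(rational part) = [3/2] / (λ - a')^3.
Order-3 pole: residue = g''(a)/2; g''(9/2 - (1/2)*sqrt(73)) = -(18/389017)*sqrt(73), so the residue is -(9/389017)*sqrt(73).
The branch term is analytic at 9/2 + (1/2)*sqrt(73) and contributes nothing to the residue; only the rational part matters.
The factor λ**2 - 9*λ + 2 splits as (λ - a)(λ - a') with a = 9/2 + (1/2)*sqrt(73), a' = 9/2 - (1/2)*sqrt(73). At the order-3 pole a set g(λ) = (λ - a)^3*(rational part) = [3/2] / (λ - a')^3.
Order-3 pole: residue = g''(a)/2; g''(9/2 + (1/2)*sqrt(73)) = (18/389017)*sqrt(73), so the residue is (9/389017)*sqrt(73).
List the singular points by increasing real part (a conjugate pair: the negative imaginary part first).

Radius of convergence at 0: 9/2 - (1/2)*sqrt(73).
At 9/2 - (1/2)*sqrt(73): a pole of order 3; residue -(9/389017)*sqrt(73).
At 11/8: an algebraic (square-root) branch point.
At 9/2 + (1/2)*sqrt(73): a pole of order 3; residue (9/389017)*sqrt(73).


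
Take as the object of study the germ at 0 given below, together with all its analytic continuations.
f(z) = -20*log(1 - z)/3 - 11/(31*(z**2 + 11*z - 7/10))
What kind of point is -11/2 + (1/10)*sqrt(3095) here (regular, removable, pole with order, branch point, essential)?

The point is a pole of order 1.

The denominator factor z**2 + 11*z - 7/10 vanishes at -11/2 + (1/10)*sqrt(3095) and appears to the power 1; the numerator there equals -11/31, nonzero, and no other factor vanishes.
The branch terms are analytic at this point.
Hence a pole whose order is the multiplicity, 1.


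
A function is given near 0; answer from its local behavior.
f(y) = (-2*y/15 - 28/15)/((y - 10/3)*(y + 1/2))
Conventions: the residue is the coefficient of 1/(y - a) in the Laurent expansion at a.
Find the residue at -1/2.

The residue is 54/115.

At the order-1 pole -1/2 set g(y) = (y - (-1/2))*f(y) = (-2*y/15 - 28/15)/(y - 10/3).
Simple pole: residue = g(a) at a = -1/2, which is 54/115.


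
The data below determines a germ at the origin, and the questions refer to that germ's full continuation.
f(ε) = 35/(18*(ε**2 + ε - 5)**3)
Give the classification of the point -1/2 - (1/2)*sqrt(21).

The point is a pole of order 3.

The denominator factor ε**2 + ε - 5 vanishes at -1/2 - (1/2)*sqrt(21) and appears to the power 3; the numerator there equals 35/18, nonzero, and no other factor vanishes.
Hence a pole whose order is the multiplicity, 3.


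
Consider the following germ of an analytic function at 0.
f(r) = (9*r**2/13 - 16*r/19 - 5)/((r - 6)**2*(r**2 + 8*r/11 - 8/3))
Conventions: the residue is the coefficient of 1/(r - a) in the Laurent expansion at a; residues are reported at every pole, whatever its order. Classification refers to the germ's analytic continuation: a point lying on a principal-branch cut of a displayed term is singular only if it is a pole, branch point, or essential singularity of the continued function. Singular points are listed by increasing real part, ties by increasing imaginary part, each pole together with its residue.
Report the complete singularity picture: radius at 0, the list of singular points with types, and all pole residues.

Radius of convergence at 0: -4/11 + (2/33)*sqrt(762).
At -4/11 - (2/33)*sqrt(762): a pole of order 1; residue -6198027/191120696 + (120789075/97089313568)*sqrt(762).
At -4/11 + (2/33)*sqrt(762): a pole of order 1; residue -6198027/191120696 - (120789075/97089313568)*sqrt(762).
At 6: a pole of order 2; residue 6198027/95560348.

Denominator factor (r**2 + 8*r/11 - 8/3): discriminant 4064/363, real irrational roots -4/11 + (2/33)*sqrt(762) and -4/11 - (2/33)*sqrt(762); poles of order 1, moduli -4/11 + (2/33)*sqrt(762) and 4/11 + (2/33)*sqrt(762).
Denominator factor (r - 6)^2: pole of order 2 at 6, modulus 6.
The radius of convergence is the smallest modulus among the singular points: -4/11 + (2/33)*sqrt(762).
The factor r**2 + 8*r/11 - 8/3 splits as (r - a)(r - a') with a = -4/11 - (2/33)*sqrt(762), a' = -4/11 + (2/33)*sqrt(762). At the order-1 pole a set g(r) = (r - a)*f(r) = [(9*r**2/13 - 16*r/19 - 5)/(r - 6)**2] / (r - a').
Simple pole: residue = g(a) at a = -4/11 - (2/33)*sqrt(762), which is -6198027/191120696 + (120789075/97089313568)*sqrt(762).
The factor r**2 + 8*r/11 - 8/3 splits as (r - a)(r - a') with a = -4/11 + (2/33)*sqrt(762), a' = -4/11 - (2/33)*sqrt(762). At the order-1 pole a set g(r) = (r - a)*f(r) = [(9*r**2/13 - 16*r/19 - 5)/(r - 6)**2] / (r - a').
Simple pole: residue = g(a) at a = -4/11 + (2/33)*sqrt(762), which is -6198027/191120696 - (120789075/97089313568)*sqrt(762).
At the order-2 pole 6 set g(r) = (r - (6))^2*f(r) = (9*r**2/13 - 16*r/19 - 5)/(r**2 + 8*r/11 - 8/3).
Order-2 pole: residue = g'(a); g'(6) = 6198027/95560348, so the residue is 6198027/95560348.
List the singular points by increasing real part (a conjugate pair: the negative imaginary part first).


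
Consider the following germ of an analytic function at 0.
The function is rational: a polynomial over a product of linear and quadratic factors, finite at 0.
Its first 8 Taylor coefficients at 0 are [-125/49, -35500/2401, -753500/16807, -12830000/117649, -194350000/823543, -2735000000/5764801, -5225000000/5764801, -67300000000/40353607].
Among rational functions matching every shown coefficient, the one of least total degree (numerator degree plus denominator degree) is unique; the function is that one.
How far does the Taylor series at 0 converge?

No rational of total degree below 5 reproduces all 8 coefficients; solving the [2/3] Pade equations on them gives f(n) = (-n**2 + 37*n/28 + 7/8)/(n - 7/10)**3, whose expansion matches every shown term.
Denominator factor (n - 7/10)^3: pole of order 3 at 7/10, modulus 7/10.
The radius of convergence is the smallest modulus among the singular points: 7/10.

The radius of convergence is 7/10.


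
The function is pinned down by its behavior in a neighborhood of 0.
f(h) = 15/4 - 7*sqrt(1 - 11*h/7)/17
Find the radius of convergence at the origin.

The radius of convergence is 7/11.

Branch term (-7/17)*sqrt(1 - h/(7/11)): its argument vanishes at h = 7/11, a square-root branch point, modulus 7/11.
The radius of convergence is the smallest modulus among the singular points: 7/11.


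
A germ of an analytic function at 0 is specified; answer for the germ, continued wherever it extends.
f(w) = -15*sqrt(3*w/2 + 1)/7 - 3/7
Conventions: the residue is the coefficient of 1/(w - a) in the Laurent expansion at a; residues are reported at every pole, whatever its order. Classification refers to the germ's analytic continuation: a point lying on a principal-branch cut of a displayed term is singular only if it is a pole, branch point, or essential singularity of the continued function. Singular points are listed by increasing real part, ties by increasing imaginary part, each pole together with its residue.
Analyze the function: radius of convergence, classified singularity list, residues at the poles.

Branch term (-15/7)*sqrt(1 - w/(-2/3)): its argument vanishes at w = -2/3, a square-root branch point, modulus 2/3.
The radius of convergence is the smallest modulus among the singular points: 2/3.

Radius of convergence at 0: 2/3.
At -2/3: an algebraic (square-root) branch point.


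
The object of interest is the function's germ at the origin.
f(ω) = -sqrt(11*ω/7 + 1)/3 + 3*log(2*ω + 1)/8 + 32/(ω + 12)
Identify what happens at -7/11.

The term (-1/3)*sqrt(1 - ω/(-7/11)) has argument 1 - -7/11/(-7/11) = 0 at -7/11: a square-root (algebraic, two-sheeted) branch point; the remaining terms are analytic or single-valued there.

The point is an algebraic (square-root) branch point.


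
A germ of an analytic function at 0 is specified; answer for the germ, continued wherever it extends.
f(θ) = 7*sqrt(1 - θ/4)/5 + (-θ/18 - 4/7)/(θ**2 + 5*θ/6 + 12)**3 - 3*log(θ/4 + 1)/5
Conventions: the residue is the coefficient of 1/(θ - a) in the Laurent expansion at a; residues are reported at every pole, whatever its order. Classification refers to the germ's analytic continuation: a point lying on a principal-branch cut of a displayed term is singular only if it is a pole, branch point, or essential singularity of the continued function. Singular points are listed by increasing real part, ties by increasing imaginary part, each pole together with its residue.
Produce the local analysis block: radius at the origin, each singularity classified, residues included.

Denominator factor (θ**2 + 5*θ/6 + 12)^3: discriminant -1703/36, complex-conjugate roots (-5/12) + ((1/12)*sqrt(1703))*i and (-5/12) - ((1/12)*sqrt(1703))*i; poles of order 3, moduli (2)*sqrt(3) and (2)*sqrt(3).
Branch term (-3/5)*log(1 - θ/(-4)): its argument vanishes at θ = -4, a logarithmic branch point, modulus 4.
Branch term (7/5)*sqrt(1 - θ/(4)): its argument vanishes at θ = 4, a square-root branch point, modulus 4.
The radius of convergence is the smallest modulus among the singular points: (2)*sqrt(3).
The branch terms are analytic at (-5/12) - ((1/12)*sqrt(1703))*i and contribute nothing to the residue; only the rational part matters.
The factor θ**2 + 5*θ/6 + 12 splits as (θ - a)(θ - a') with a = (-5/12) - ((1/12)*sqrt(1703))*i, a' = (-5/12) + ((1/12)*sqrt(1703))*i. At the order-3 pole a set g(θ) = (θ - a)^3*(rational part) = [-θ/18 - 4/7] / (θ - a')^3.
Order-3 pole: residue = g''(a)/2; g''((-5/12) - ((1/12)*sqrt(1703))*i) = -((358128/34573391489)*sqrt(1703))*i, so the residue is -((179064/34573391489)*sqrt(1703))*i.
The branch terms are analytic at (-5/12) + ((1/12)*sqrt(1703))*i and contribute nothing to the residue; only the rational part matters.
The factor θ**2 + 5*θ/6 + 12 splits as (θ - a)(θ - a') with a = (-5/12) + ((1/12)*sqrt(1703))*i, a' = (-5/12) - ((1/12)*sqrt(1703))*i. At the order-3 pole a set g(θ) = (θ - a)^3*(rational part) = [-θ/18 - 4/7] / (θ - a')^3.
Order-3 pole: residue = g''(a)/2; g''((-5/12) + ((1/12)*sqrt(1703))*i) = ((358128/34573391489)*sqrt(1703))*i, so the residue is ((179064/34573391489)*sqrt(1703))*i.
List the singular points by increasing real part (a conjugate pair: the negative imaginary part first).

Radius of convergence at 0: (2)*sqrt(3).
At -4: a logarithmic branch point.
At (-5/12) - ((1/12)*sqrt(1703))*i: a pole of order 3; residue -((179064/34573391489)*sqrt(1703))*i.
At (-5/12) + ((1/12)*sqrt(1703))*i: a pole of order 3; residue ((179064/34573391489)*sqrt(1703))*i.
At 4: an algebraic (square-root) branch point.


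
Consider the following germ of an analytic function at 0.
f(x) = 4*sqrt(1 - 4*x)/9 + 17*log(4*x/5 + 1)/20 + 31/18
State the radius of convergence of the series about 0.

The radius of convergence is 1/4.

Branch term (4/9)*sqrt(1 - x/(1/4)): its argument vanishes at x = 1/4, a square-root branch point, modulus 1/4.
Branch term (17/20)*log(1 - x/(-5/4)): its argument vanishes at x = -5/4, a logarithmic branch point, modulus 5/4.
The radius of convergence is the smallest modulus among the singular points: 1/4.


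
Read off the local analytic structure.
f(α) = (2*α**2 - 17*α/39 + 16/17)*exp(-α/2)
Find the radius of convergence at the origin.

The factor exp(-α/2) is entire and contributes no finite singular point.
The polynomial part has no poles.
No finite singular points: the Taylor series at 0 converges everywhere.

The radius of convergence is infinite.


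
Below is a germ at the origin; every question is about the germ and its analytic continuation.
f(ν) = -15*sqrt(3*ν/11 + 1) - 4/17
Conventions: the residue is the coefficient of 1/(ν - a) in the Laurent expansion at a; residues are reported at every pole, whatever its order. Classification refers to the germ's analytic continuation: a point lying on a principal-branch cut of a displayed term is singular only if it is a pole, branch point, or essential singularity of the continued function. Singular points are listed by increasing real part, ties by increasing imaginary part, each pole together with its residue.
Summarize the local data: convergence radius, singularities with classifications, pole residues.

Radius of convergence at 0: 11/3.
At -11/3: an algebraic (square-root) branch point.

Branch term (-15)*sqrt(1 - ν/(-11/3)): its argument vanishes at ν = -11/3, a square-root branch point, modulus 11/3.
The radius of convergence is the smallest modulus among the singular points: 11/3.


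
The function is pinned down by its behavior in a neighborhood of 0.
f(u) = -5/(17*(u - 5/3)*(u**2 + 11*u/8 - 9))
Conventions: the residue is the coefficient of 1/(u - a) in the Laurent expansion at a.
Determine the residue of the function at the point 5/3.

At the order-1 pole 5/3 set g(u) = (u - (5/3))*f(u) = -5/(17*(u**2 + 11*u/8 - 9)).
Simple pole: residue = g(a) at a = 5/3, which is 360/4811.

The residue is 360/4811.


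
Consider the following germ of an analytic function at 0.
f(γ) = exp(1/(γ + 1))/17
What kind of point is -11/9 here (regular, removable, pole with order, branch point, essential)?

The point is a regular point.

There is no denominator, hence no pole anywhere.
The essential point of exp(1/(γ - (-1))) is -1, not -11/9.
So the germ continues analytically to -11/9.


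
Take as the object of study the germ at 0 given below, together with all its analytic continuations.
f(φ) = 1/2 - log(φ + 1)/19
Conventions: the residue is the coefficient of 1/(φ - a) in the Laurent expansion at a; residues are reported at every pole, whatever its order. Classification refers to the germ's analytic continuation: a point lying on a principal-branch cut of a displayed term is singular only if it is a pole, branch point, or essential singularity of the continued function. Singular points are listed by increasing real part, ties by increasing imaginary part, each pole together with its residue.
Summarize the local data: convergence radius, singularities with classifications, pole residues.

Branch term (-1/19)*log(1 - φ/(-1)): its argument vanishes at φ = -1, a logarithmic branch point, modulus 1.
The radius of convergence is the smallest modulus among the singular points: 1.

Radius of convergence at 0: 1.
At -1: a logarithmic branch point.


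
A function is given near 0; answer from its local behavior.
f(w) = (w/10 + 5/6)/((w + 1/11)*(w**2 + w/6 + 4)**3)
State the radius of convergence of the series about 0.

Denominator factor (w**2 + w/6 + 4)^3: discriminant -575/36, complex-conjugate roots (-1/12) + ((5/12)*sqrt(23))*i and (-1/12) - ((5/12)*sqrt(23))*i; poles of order 3, moduli 2 and 2.
Denominator factor (w + 1/11): pole of order 1 at -1/11, modulus 1/11.
The radius of convergence is the smallest modulus among the singular points: 1/11.

The radius of convergence is 1/11.


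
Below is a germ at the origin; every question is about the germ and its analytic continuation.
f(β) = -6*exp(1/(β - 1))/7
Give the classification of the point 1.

The point is an essential singularity.

The exponent 1/(β - (1)) has a pole at 1, so exp(1/(β - (1))) takes every nonzero value near it: an essential singularity (not a pole of any order).


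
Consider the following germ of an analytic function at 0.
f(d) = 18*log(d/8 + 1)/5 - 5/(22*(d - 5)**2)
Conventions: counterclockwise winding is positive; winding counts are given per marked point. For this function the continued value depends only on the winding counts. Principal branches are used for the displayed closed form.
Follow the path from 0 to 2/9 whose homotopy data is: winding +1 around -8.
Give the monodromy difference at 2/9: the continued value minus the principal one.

Continued minus principal equals (36/5)*pi*i.

The rational part is single-valued and drops out of the difference; each branch term changes only by its own monodromy.
(18/5)*log(1 - d/(-8)): each positive loop around -8 adds 2*pi*i to the log, so winding +1 contributes (18/5)*(1)*2*pi*i = (36/5)*pi*i.
Summing the contributions at d = 2/9 gives (36/5)*pi*i.


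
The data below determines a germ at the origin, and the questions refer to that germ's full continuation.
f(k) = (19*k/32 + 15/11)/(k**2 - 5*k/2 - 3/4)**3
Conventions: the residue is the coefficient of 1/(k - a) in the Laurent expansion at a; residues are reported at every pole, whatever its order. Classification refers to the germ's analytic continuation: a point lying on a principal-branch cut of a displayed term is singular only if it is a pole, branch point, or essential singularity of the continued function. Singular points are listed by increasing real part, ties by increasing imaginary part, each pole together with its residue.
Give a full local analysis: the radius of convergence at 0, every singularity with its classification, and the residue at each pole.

Radius of convergence at 0: -5/4 + (1/4)*sqrt(37).
At 5/4 - (1/4)*sqrt(37): a pole of order 3; residue -(8895/1114366)*sqrt(37).
At 5/4 + (1/4)*sqrt(37): a pole of order 3; residue (8895/1114366)*sqrt(37).

Denominator factor (k**2 - 5*k/2 - 3/4)^3: discriminant 37/4, real irrational roots 5/4 + (1/4)*sqrt(37) and 5/4 - (1/4)*sqrt(37); poles of order 3, moduli 5/4 + (1/4)*sqrt(37) and -5/4 + (1/4)*sqrt(37).
The radius of convergence is the smallest modulus among the singular points: -5/4 + (1/4)*sqrt(37).
The factor k**2 - 5*k/2 - 3/4 splits as (k - a)(k - a') with a = 5/4 - (1/4)*sqrt(37), a' = 5/4 + (1/4)*sqrt(37). At the order-3 pole a set g(k) = (k - a)^3*f(k) = [19*k/32 + 15/11] / (k - a')^3.
Order-3 pole: residue = g''(a)/2; g''(5/4 - (1/4)*sqrt(37)) = -(8895/557183)*sqrt(37), so the residue is -(8895/1114366)*sqrt(37).
The factor k**2 - 5*k/2 - 3/4 splits as (k - a)(k - a') with a = 5/4 + (1/4)*sqrt(37), a' = 5/4 - (1/4)*sqrt(37). At the order-3 pole a set g(k) = (k - a)^3*f(k) = [19*k/32 + 15/11] / (k - a')^3.
Order-3 pole: residue = g''(a)/2; g''(5/4 + (1/4)*sqrt(37)) = (8895/557183)*sqrt(37), so the residue is (8895/1114366)*sqrt(37).
List the singular points by increasing real part (a conjugate pair: the negative imaginary part first).


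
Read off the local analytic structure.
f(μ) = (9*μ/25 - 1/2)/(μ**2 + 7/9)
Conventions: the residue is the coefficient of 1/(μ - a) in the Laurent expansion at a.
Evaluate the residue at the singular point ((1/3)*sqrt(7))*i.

The factor μ**2 + 7/9 splits as (μ - a)(μ - a') with a = ((1/3)*sqrt(7))*i, a' = -((1/3)*sqrt(7))*i. At the order-1 pole a set g(μ) = (μ - a)*f(μ) = [9*μ/25 - 1/2] / (μ - a').
Simple pole: residue = g(a) at a = ((1/3)*sqrt(7))*i, which is (9/50) + ((3/28)*sqrt(7))*i.

The residue is (9/50) + ((3/28)*sqrt(7))*i.
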